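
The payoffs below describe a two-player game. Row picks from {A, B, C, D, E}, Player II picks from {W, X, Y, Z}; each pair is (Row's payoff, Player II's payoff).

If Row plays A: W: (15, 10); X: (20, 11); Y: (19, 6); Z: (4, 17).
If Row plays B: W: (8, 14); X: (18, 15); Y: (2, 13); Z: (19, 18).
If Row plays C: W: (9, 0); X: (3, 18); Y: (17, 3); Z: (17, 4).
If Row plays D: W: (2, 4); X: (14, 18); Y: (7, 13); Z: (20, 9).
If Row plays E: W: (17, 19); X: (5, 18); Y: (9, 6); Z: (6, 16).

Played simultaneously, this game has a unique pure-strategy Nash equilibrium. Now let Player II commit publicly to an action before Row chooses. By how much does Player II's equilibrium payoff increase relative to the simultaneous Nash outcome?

0

Solve by backward induction (Player II leads).
- W → Row plays E (best of 15, 8, 9, 2, 17); Player II gets 19.
- X → Row plays A (best of 20, 18, 3, 14, 5); Player II gets 11.
- Y → Row plays A (best of 19, 2, 17, 7, 9); Player II gets 6.
- Z → Row plays D (best of 4, 19, 17, 20, 6); Player II gets 9.
Player II's induced payoffs are 19, 11, 6, 9, so Player II commits to W. Subgame-perfect outcome: (E, W) with payoffs (17, 19).
Now find the simultaneous Nash equilibrium.
Row's best replies: W→E; X→A; Y→A; Z→D.
Player II's best replies: A→Z; B→Z; C→X; D→X; E→W.
The unique mutual best reply is (E, W), giving (17, 19).
Player II's commitment gain: 19 − 19 = 0.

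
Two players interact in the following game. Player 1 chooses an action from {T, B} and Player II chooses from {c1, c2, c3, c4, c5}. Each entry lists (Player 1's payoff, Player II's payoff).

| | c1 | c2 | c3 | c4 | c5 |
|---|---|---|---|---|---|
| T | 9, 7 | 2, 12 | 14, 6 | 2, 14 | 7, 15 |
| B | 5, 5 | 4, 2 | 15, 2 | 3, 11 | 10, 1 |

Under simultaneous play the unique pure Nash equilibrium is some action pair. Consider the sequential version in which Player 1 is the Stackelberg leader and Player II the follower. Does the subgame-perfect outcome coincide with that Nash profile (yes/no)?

Backward induction with Player 1 moving first.
- T → Player II plays c5 (best of 7, 12, 6, 14, 15); Player 1 gets 7.
- B → Player II plays c4 (best of 5, 2, 2, 11, 1); Player 1 gets 3.
Maximizing over 7, 3, Player 1 chooses T. Subgame-perfect outcome: (T, c5) with payoffs (7, 15).
Under simultaneous play:
Player 1's best replies: c1→T; c2→B; c3→B; c4→B; c5→B.
Player II's best replies: T→c5; B→c4.
Only (B, c4) has each player best-responding; Nash payoffs (3, 11).
Sequential outcome (T, c5) differs from the Nash profile (B, c4).

no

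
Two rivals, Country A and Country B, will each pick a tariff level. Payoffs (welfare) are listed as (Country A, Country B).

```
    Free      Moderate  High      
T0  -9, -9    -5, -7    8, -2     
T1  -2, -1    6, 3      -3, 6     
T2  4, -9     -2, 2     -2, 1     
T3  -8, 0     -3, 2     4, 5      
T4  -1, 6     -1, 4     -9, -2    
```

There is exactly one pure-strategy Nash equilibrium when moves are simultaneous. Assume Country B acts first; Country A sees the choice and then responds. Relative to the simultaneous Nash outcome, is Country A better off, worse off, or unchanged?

Work backward from Country A's decision.
- Free → Country A plays T2 (best of -9, -2, 4, -8, -1); Country B gets -9.
- Moderate → Country A plays T1 (best of -5, 6, -2, -3, -1); Country B gets 3.
- High → Country A plays T0 (best of 8, -3, -2, 4, -9); Country B gets -2.
Country B's induced payoffs are -9, 3, -2, so Country B commits to Moderate. Subgame-perfect outcome: (T1, Moderate) with payoffs (6, 3).
Now find the simultaneous Nash equilibrium.
Country A's best replies: Free→T2; Moderate→T1; High→T0.
Country B's best replies: T0→High; T1→High; T2→Moderate; T3→High; T4→Free.
Only (T0, High) has each player best-responding; Nash payoffs (8, -2).
Country A earns 6 sequentially versus 8 at the Nash outcome: worse off.

worse off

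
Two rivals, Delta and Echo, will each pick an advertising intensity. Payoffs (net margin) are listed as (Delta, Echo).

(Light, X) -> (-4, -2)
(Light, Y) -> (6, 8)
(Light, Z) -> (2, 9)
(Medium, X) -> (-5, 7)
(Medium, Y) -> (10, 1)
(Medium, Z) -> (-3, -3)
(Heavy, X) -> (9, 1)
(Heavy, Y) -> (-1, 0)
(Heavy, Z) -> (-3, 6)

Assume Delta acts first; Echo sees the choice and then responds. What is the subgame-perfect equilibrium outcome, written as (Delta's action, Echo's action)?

(Light, Z)

Solve by backward induction (Delta leads).
- Light: BR = Z, leader payoff 2.
- Medium: BR = X, leader payoff -5.
- Heavy: BR = Z, leader payoff -3.
Delta's induced payoffs are 2, -5, -3, so Delta commits to Light. Subgame-perfect outcome: (Light, Z) with payoffs (2, 9).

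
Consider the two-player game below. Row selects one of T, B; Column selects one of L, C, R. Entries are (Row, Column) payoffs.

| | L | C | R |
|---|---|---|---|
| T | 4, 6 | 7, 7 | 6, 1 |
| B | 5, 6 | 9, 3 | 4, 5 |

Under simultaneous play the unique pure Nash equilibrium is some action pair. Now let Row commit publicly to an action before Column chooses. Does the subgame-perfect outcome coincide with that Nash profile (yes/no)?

Column best-responds to each possible Row move:
- T → Column plays C (best of 6, 7, 1); Row gets 7.
- B → Column plays L (best of 6, 3, 5); Row gets 5.
Row's induced payoffs are 7, 5, so Row commits to T. Subgame-perfect outcome: (T, C) with payoffs (7, 7).
Under simultaneous play:
Row's best replies: L→B; C→B; R→T.
Column's best replies: T→C; B→L.
The unique mutual best reply is (B, L), giving (5, 6).
Sequential outcome (T, C) differs from the Nash profile (B, L).

no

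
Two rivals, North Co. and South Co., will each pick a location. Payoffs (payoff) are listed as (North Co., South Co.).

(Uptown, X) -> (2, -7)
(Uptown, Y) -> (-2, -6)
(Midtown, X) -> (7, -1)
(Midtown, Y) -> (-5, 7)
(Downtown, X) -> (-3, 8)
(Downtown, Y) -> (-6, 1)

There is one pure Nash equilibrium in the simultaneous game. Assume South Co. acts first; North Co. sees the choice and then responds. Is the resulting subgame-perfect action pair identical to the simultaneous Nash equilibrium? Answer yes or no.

Work backward from North Co.'s decision.
- X → North Co. plays Midtown (best of 2, 7, -3); South Co. gets -1.
- Y → North Co. plays Uptown (best of -2, -5, -6); South Co. gets -6.
South Co.'s induced payoffs are -1, -6, so South Co. commits to X. Subgame-perfect outcome: (Midtown, X) with payoffs (7, -1).
Under simultaneous play:
North Co.'s best replies: X→Midtown; Y→Uptown.
South Co.'s best replies: Uptown→Y; Midtown→Y; Downtown→X.
The unique mutual best reply is (Uptown, Y), giving (-2, -6).
Sequential outcome (Midtown, X) differs from the Nash profile (Uptown, Y).

no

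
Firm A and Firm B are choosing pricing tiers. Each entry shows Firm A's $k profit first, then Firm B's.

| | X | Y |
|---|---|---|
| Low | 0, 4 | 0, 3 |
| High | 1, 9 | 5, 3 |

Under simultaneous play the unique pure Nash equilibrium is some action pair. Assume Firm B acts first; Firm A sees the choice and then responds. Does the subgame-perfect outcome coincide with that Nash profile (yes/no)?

yes

Work backward from Firm A's decision.
- X: Firm A compares 0, 1 and picks High; Firm B would get 9.
- Y: Firm A compares 0, 5 and picks High; Firm B would get 3.
Maximizing over 9, 3, Firm B chooses X. Subgame-perfect outcome: (High, X) with payoffs (1, 9).
Under simultaneous play:
Firm A's best replies: X→High; Y→High.
Firm B's best replies: Low→X; High→X.
Only (High, X) has each player best-responding; Nash payoffs (1, 9).
Sequential outcome (High, X) coincides with the Nash profile (High, X).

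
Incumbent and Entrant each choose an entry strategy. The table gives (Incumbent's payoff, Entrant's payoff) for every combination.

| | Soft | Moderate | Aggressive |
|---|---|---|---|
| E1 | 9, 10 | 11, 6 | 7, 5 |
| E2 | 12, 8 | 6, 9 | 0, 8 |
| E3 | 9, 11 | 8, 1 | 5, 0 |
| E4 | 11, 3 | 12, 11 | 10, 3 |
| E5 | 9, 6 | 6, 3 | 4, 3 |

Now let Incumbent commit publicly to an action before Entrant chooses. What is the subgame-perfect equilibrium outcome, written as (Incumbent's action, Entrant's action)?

(E4, Moderate)

Backward induction with Incumbent moving first.
- E1 → Entrant plays Soft (best of 10, 6, 5); Incumbent gets 9.
- E2 → Entrant plays Moderate (best of 8, 9, 8); Incumbent gets 6.
- E3 → Entrant plays Soft (best of 11, 1, 0); Incumbent gets 9.
- E4 → Entrant plays Moderate (best of 3, 11, 3); Incumbent gets 12.
- E5 → Entrant plays Soft (best of 6, 3, 3); Incumbent gets 9.
Maximizing over 9, 6, 9, 12, 9, Incumbent chooses E4. Subgame-perfect outcome: (E4, Moderate) with payoffs (12, 11).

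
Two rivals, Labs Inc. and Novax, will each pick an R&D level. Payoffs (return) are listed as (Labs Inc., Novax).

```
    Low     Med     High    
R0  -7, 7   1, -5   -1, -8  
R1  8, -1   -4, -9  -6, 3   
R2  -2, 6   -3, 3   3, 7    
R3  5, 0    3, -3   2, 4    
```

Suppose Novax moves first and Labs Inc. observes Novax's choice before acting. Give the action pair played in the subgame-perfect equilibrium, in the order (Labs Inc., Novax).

(R2, High)

Solve by backward induction (Novax leads).
- Low: Labs Inc. compares -7, 8, -2, 5 and picks R1; Novax would get -1.
- Med: Labs Inc. compares 1, -4, -3, 3 and picks R3; Novax would get -3.
- High: Labs Inc. compares -1, -6, 3, 2 and picks R2; Novax would get 7.
Novax's induced payoffs are -1, -3, 7, so Novax commits to High. Subgame-perfect outcome: (R2, High) with payoffs (3, 7).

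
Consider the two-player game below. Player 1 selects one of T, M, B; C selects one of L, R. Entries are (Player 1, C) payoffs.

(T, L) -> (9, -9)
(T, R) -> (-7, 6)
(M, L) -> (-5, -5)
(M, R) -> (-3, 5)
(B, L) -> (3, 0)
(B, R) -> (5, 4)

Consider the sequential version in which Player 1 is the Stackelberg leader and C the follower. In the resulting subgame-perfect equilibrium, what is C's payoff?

4

Work backward from C's decision.
- T → C plays R (best of -9, 6); Player 1 gets -7.
- M → C plays R (best of -5, 5); Player 1 gets -3.
- B → C plays R (best of 0, 4); Player 1 gets 5.
Maximizing over -7, -3, 5, Player 1 chooses B. Subgame-perfect outcome: (B, R) with payoffs (5, 4).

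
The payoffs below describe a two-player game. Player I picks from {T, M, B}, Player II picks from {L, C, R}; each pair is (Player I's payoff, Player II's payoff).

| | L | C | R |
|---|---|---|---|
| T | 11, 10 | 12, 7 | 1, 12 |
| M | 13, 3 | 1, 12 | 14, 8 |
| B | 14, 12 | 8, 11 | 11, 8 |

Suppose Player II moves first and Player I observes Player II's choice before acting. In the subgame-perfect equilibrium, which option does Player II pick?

Backward induction with Player II moving first.
- L: BR = B, leader payoff 12.
- C: BR = T, leader payoff 7.
- R: BR = M, leader payoff 8.
Maximizing over 12, 7, 8, Player II chooses L. Subgame-perfect outcome: (B, L) with payoffs (14, 12).

L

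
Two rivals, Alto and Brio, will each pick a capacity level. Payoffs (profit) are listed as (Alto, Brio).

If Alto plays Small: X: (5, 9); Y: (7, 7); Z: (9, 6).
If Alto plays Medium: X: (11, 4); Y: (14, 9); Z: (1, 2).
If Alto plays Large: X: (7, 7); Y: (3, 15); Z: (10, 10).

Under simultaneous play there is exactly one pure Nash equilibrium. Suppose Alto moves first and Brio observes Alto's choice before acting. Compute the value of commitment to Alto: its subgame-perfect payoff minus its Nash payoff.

0

Backward induction with Alto moving first.
- Small: BR = X, leader payoff 5.
- Medium: BR = Y, leader payoff 14.
- Large: BR = Y, leader payoff 3.
Maximizing over 5, 14, 3, Alto chooses Medium. Subgame-perfect outcome: (Medium, Y) with payoffs (14, 9).
Under simultaneous play:
Alto's best replies: X→Medium; Y→Medium; Z→Large.
Brio's best replies: Small→X; Medium→Y; Large→Y.
Only (Medium, Y) has each player best-responding; Nash payoffs (14, 9).
Alto's commitment gain: 14 − 14 = 0.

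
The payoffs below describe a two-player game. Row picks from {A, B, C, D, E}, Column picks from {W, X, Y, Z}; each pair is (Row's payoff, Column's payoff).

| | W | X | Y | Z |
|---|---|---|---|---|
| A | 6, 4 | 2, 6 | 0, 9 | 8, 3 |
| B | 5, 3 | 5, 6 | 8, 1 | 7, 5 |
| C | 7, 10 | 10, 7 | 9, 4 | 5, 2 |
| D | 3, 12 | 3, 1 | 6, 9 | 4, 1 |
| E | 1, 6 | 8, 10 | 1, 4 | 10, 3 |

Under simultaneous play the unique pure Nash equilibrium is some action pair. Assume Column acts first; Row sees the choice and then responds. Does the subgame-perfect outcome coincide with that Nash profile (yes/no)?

Work backward from Row's decision.
- W: BR = C, leader payoff 10.
- X: BR = C, leader payoff 7.
- Y: BR = C, leader payoff 4.
- Z: BR = E, leader payoff 3.
Among 10, 7, 4, 3, the best is 10 at W. Subgame-perfect outcome: (C, W) with payoffs (7, 10).
Under simultaneous play:
Row's best replies: W→C; X→C; Y→C; Z→E.
Column's best replies: A→Y; B→X; C→W; D→W; E→X.
The unique mutual best reply is (C, W), giving (7, 10).
Sequential outcome (C, W) coincides with the Nash profile (C, W).

yes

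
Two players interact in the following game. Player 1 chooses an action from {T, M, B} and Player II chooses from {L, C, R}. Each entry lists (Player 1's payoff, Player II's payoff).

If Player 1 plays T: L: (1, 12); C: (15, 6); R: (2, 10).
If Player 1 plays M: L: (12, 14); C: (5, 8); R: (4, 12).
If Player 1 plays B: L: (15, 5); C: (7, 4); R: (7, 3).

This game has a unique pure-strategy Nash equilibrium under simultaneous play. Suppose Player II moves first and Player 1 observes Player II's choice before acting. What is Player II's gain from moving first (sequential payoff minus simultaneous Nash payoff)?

1

Player 1 best-responds to each possible Player II move:
- L → Player 1 plays B (best of 1, 12, 15); Player II gets 5.
- C → Player 1 plays T (best of 15, 5, 7); Player II gets 6.
- R → Player 1 plays B (best of 2, 4, 7); Player II gets 3.
Maximizing over 5, 6, 3, Player II chooses C. Subgame-perfect outcome: (T, C) with payoffs (15, 6).
For the simultaneous game, intersect best replies.
Player 1's best replies: L→B; C→T; R→B.
Player II's best replies: T→L; M→L; B→L.
Only (B, L) has each player best-responding; Nash payoffs (15, 5).
Player II's commitment gain: 6 − 5 = 1.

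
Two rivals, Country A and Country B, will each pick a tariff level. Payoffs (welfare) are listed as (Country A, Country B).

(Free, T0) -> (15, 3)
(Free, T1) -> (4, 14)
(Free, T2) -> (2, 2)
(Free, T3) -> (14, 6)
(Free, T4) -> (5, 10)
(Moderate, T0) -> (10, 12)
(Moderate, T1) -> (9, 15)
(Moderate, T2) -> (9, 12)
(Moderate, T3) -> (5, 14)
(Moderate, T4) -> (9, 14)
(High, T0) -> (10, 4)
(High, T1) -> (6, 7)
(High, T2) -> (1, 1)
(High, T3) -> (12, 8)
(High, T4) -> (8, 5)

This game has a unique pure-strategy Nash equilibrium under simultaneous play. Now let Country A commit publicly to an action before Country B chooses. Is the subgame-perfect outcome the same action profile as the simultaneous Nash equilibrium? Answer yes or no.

Backward induction with Country A moving first.
- Free: Country B compares 3, 14, 2, 6, 10 and picks T1; Country A would get 4.
- Moderate: Country B compares 12, 15, 12, 14, 14 and picks T1; Country A would get 9.
- High: Country B compares 4, 7, 1, 8, 5 and picks T3; Country A would get 12.
Among 4, 9, 12, the best is 12 at High. Subgame-perfect outcome: (High, T3) with payoffs (12, 8).
Under simultaneous play:
Country A's best replies: T0→Free; T1→Moderate; T2→Moderate; T3→Free; T4→Moderate.
Country B's best replies: Free→T1; Moderate→T1; High→T3.
Only (Moderate, T1) has each player best-responding; Nash payoffs (9, 15).
Sequential outcome (High, T3) differs from the Nash profile (Moderate, T1).

no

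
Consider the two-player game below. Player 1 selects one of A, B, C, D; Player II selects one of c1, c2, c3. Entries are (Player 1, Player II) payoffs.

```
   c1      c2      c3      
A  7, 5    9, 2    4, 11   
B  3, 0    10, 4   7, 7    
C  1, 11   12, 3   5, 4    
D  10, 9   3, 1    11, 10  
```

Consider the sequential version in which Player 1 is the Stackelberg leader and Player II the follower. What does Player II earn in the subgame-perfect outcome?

Player II best-responds to each possible Player 1 move:
- A → Player II plays c3 (best of 5, 2, 11); Player 1 gets 4.
- B → Player II plays c3 (best of 0, 4, 7); Player 1 gets 7.
- C → Player II plays c1 (best of 11, 3, 4); Player 1 gets 1.
- D → Player II plays c3 (best of 9, 1, 10); Player 1 gets 11.
Among 4, 7, 1, 11, the best is 11 at D. Subgame-perfect outcome: (D, c3) with payoffs (11, 10).

10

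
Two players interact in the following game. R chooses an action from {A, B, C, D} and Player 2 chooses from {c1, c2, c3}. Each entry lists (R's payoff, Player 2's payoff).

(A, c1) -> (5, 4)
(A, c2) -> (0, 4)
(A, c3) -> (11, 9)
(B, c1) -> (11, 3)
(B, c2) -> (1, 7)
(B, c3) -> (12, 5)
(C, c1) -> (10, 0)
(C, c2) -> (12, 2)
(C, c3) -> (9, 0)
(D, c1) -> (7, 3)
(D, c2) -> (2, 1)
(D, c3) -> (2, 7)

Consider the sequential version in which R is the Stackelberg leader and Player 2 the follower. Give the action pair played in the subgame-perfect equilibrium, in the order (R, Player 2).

Player 2 best-responds to each possible R move:
- A: Player 2 compares 4, 4, 9 and picks c3; R would get 11.
- B: Player 2 compares 3, 7, 5 and picks c2; R would get 1.
- C: Player 2 compares 0, 2, 0 and picks c2; R would get 12.
- D: Player 2 compares 3, 1, 7 and picks c3; R would get 2.
Among 11, 1, 12, 2, the best is 12 at C. Subgame-perfect outcome: (C, c2) with payoffs (12, 2).

(C, c2)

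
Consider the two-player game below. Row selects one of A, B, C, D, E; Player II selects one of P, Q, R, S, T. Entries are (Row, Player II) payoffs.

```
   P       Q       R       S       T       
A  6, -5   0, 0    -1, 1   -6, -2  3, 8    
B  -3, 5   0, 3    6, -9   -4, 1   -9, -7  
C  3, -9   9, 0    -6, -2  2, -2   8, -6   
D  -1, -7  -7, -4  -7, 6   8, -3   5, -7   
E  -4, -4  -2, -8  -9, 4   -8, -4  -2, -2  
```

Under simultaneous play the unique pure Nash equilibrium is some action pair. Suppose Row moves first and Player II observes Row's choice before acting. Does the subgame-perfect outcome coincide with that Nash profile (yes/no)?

Backward induction with Row moving first.
- A: Player II compares -5, 0, 1, -2, 8 and picks T; Row would get 3.
- B: Player II compares 5, 3, -9, 1, -7 and picks P; Row would get -3.
- C: Player II compares -9, 0, -2, -2, -6 and picks Q; Row would get 9.
- D: Player II compares -7, -4, 6, -3, -7 and picks R; Row would get -7.
- E: Player II compares -4, -8, 4, -4, -2 and picks R; Row would get -9.
Among 3, -3, 9, -7, -9, the best is 9 at C. Subgame-perfect outcome: (C, Q) with payoffs (9, 0).
Under simultaneous play:
Row's best replies: P→A; Q→C; R→B; S→D; T→C.
Player II's best replies: A→T; B→P; C→Q; D→R; E→R.
Only (C, Q) has each player best-responding; Nash payoffs (9, 0).
Sequential outcome (C, Q) coincides with the Nash profile (C, Q).

yes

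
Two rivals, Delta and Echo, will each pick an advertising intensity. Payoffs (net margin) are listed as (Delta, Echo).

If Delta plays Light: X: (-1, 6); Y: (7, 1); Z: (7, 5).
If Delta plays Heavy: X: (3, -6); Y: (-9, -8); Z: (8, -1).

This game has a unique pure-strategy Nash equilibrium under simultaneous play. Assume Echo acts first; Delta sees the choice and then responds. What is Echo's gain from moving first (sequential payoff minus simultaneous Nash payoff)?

Solve by backward induction (Echo leads).
- X → Delta plays Heavy (best of -1, 3); Echo gets -6.
- Y → Delta plays Light (best of 7, -9); Echo gets 1.
- Z → Delta plays Heavy (best of 7, 8); Echo gets -1.
Echo's induced payoffs are -6, 1, -1, so Echo commits to Y. Subgame-perfect outcome: (Light, Y) with payoffs (7, 1).
Now find the simultaneous Nash equilibrium.
Delta's best replies: X→Heavy; Y→Light; Z→Heavy.
Echo's best replies: Light→X; Heavy→Z.
Only (Heavy, Z) has each player best-responding; Nash payoffs (8, -1).
Echo's commitment gain: 1 − -1 = 2.

2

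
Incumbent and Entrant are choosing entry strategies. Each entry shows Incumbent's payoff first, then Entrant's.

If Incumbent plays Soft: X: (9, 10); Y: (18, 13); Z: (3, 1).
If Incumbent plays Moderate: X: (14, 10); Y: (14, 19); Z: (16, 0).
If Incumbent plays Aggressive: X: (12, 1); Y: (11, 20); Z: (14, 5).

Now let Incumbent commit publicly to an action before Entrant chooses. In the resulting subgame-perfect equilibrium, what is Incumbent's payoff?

Solve by backward induction (Incumbent leads).
- Soft → Entrant plays Y (best of 10, 13, 1); Incumbent gets 18.
- Moderate → Entrant plays Y (best of 10, 19, 0); Incumbent gets 14.
- Aggressive → Entrant plays Y (best of 1, 20, 5); Incumbent gets 11.
Maximizing over 18, 14, 11, Incumbent chooses Soft. Subgame-perfect outcome: (Soft, Y) with payoffs (18, 13).

18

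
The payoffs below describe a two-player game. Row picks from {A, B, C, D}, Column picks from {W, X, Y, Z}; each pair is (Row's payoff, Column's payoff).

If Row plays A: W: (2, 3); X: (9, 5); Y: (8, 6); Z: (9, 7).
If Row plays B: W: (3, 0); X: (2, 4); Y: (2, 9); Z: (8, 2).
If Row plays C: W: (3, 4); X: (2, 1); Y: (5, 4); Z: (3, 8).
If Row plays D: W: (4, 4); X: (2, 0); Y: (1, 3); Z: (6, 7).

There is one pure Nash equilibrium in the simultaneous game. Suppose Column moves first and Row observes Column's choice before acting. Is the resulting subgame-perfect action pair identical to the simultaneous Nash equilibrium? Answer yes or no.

Backward induction with Column moving first.
- W: BR = D, leader payoff 4.
- X: BR = A, leader payoff 5.
- Y: BR = A, leader payoff 6.
- Z: BR = A, leader payoff 7.
Maximizing over 4, 5, 6, 7, Column chooses Z. Subgame-perfect outcome: (A, Z) with payoffs (9, 7).
For the simultaneous game, intersect best replies.
Row's best replies: W→D; X→A; Y→A; Z→A.
Column's best replies: A→Z; B→Y; C→Z; D→Z.
Only (A, Z) has each player best-responding; Nash payoffs (9, 7).
Sequential outcome (A, Z) coincides with the Nash profile (A, Z).

yes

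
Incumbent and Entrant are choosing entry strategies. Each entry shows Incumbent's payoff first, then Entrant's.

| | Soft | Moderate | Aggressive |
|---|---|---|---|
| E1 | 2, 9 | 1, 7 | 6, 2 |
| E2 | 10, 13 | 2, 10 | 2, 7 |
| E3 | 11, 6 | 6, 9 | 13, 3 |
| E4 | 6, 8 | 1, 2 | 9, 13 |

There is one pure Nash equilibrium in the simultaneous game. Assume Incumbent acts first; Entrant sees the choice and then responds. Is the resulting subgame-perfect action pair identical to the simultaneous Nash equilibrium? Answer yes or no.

no

Solve by backward induction (Incumbent leads).
- E1: Entrant compares 9, 7, 2 and picks Soft; Incumbent would get 2.
- E2: Entrant compares 13, 10, 7 and picks Soft; Incumbent would get 10.
- E3: Entrant compares 6, 9, 3 and picks Moderate; Incumbent would get 6.
- E4: Entrant compares 8, 2, 13 and picks Aggressive; Incumbent would get 9.
Maximizing over 2, 10, 6, 9, Incumbent chooses E2. Subgame-perfect outcome: (E2, Soft) with payoffs (10, 13).
Now find the simultaneous Nash equilibrium.
Incumbent's best replies: Soft→E3; Moderate→E3; Aggressive→E3.
Entrant's best replies: E1→Soft; E2→Soft; E3→Moderate; E4→Aggressive.
Only (E3, Moderate) has each player best-responding; Nash payoffs (6, 9).
Sequential outcome (E2, Soft) differs from the Nash profile (E3, Moderate).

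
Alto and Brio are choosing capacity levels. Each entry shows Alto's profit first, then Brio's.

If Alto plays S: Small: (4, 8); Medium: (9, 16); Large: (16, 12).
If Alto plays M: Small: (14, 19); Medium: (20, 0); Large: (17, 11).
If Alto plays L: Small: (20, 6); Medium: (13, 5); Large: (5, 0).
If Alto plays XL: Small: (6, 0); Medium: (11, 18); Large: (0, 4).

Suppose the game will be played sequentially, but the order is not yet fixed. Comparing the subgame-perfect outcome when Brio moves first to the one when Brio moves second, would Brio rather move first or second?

If Alto leads: Brio's best replies are S→Medium, M→Small, L→Small, XL→Medium; Alto's induced payoffs 9, 14, 20, 11; outcome (L, Small), payoffs (20, 6).
If Brio leads: Alto's best replies are Small→L, Medium→M, Large→M; Brio's induced payoffs 6, 0, 11; outcome (M, Large), payoffs (17, 11).
Brio gets 11 moving first and 6 moving second, so Brio prefers to move first.

first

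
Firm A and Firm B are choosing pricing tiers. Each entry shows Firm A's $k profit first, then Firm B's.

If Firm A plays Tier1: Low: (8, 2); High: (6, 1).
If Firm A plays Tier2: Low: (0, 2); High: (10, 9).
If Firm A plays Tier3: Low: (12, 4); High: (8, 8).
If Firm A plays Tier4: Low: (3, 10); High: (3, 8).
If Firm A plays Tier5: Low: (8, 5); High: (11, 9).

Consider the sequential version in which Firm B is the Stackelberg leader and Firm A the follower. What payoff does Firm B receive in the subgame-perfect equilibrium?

9

Backward induction with Firm B moving first.
- Low: BR = Tier3, leader payoff 4.
- High: BR = Tier5, leader payoff 9.
Maximizing over 4, 9, Firm B chooses High. Subgame-perfect outcome: (Tier5, High) with payoffs (11, 9).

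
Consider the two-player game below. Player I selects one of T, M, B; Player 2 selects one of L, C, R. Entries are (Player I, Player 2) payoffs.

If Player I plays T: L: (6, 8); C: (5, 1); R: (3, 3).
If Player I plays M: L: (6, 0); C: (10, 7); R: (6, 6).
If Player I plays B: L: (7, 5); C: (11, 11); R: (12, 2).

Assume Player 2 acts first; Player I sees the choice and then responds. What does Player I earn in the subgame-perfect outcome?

Backward induction with Player 2 moving first.
- L: Player I compares 6, 6, 7 and picks B; Player 2 would get 5.
- C: Player I compares 5, 10, 11 and picks B; Player 2 would get 11.
- R: Player I compares 3, 6, 12 and picks B; Player 2 would get 2.
Player 2's induced payoffs are 5, 11, 2, so Player 2 commits to C. Subgame-perfect outcome: (B, C) with payoffs (11, 11).

11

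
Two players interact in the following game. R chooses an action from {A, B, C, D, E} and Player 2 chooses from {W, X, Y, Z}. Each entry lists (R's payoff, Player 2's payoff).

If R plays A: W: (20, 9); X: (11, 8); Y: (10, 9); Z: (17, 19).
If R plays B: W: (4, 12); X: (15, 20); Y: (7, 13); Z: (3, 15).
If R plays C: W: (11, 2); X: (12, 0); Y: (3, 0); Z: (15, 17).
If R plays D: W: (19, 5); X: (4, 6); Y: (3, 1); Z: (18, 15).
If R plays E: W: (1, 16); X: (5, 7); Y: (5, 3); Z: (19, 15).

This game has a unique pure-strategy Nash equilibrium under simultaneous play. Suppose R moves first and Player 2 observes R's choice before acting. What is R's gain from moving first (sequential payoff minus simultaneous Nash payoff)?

Solve by backward induction (R leads).
- A: BR = Z, leader payoff 17.
- B: BR = X, leader payoff 15.
- C: BR = Z, leader payoff 15.
- D: BR = Z, leader payoff 18.
- E: BR = W, leader payoff 1.
R's induced payoffs are 17, 15, 15, 18, 1, so R commits to D. Subgame-perfect outcome: (D, Z) with payoffs (18, 15).
For the simultaneous game, intersect best replies.
R's best replies: W→A; X→B; Y→A; Z→E.
Player 2's best replies: A→Z; B→X; C→Z; D→Z; E→W.
Only (B, X) has each player best-responding; Nash payoffs (15, 20).
R's commitment gain: 18 − 15 = 3.

3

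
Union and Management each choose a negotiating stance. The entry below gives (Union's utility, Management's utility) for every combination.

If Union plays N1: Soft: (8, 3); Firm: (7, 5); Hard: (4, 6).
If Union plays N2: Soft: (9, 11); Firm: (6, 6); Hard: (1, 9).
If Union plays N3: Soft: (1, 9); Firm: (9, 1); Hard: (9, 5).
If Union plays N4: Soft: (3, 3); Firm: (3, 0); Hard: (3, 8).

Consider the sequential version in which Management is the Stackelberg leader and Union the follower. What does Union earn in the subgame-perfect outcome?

9

Union best-responds to each possible Management move:
- Soft: Union compares 8, 9, 1, 3 and picks N2; Management would get 11.
- Firm: Union compares 7, 6, 9, 3 and picks N3; Management would get 1.
- Hard: Union compares 4, 1, 9, 3 and picks N3; Management would get 5.
Maximizing over 11, 1, 5, Management chooses Soft. Subgame-perfect outcome: (N2, Soft) with payoffs (9, 11).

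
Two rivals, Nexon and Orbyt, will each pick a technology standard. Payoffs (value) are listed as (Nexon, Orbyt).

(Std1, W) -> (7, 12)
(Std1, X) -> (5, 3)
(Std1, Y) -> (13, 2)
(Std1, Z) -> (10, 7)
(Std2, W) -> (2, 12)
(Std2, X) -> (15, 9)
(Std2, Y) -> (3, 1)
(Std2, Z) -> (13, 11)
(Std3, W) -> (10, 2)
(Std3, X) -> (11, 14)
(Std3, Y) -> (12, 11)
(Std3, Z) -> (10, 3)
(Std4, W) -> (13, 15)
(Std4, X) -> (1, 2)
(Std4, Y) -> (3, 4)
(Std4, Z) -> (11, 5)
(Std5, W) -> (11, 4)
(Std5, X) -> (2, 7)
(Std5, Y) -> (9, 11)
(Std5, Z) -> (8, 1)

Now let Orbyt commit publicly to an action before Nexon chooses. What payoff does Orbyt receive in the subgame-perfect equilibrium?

Solve by backward induction (Orbyt leads).
- W: BR = Std4, leader payoff 15.
- X: BR = Std2, leader payoff 9.
- Y: BR = Std1, leader payoff 2.
- Z: BR = Std2, leader payoff 11.
Orbyt's induced payoffs are 15, 9, 2, 11, so Orbyt commits to W. Subgame-perfect outcome: (Std4, W) with payoffs (13, 15).

15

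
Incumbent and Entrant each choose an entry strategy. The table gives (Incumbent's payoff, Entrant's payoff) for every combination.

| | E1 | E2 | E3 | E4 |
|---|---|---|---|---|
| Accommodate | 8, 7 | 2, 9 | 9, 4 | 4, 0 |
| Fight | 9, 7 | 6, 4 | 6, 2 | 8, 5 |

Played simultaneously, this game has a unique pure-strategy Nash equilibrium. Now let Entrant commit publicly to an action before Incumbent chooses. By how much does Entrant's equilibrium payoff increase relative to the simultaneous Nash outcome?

0

Backward induction with Entrant moving first.
- E1: BR = Fight, leader payoff 7.
- E2: BR = Fight, leader payoff 4.
- E3: BR = Accommodate, leader payoff 4.
- E4: BR = Fight, leader payoff 5.
Among 7, 4, 4, 5, the best is 7 at E1. Subgame-perfect outcome: (Fight, E1) with payoffs (9, 7).
Under simultaneous play:
Incumbent's best replies: E1→Fight; E2→Fight; E3→Accommodate; E4→Fight.
Entrant's best replies: Accommodate→E2; Fight→E1.
The unique mutual best reply is (Fight, E1), giving (9, 7).
Entrant's commitment gain: 7 − 7 = 0.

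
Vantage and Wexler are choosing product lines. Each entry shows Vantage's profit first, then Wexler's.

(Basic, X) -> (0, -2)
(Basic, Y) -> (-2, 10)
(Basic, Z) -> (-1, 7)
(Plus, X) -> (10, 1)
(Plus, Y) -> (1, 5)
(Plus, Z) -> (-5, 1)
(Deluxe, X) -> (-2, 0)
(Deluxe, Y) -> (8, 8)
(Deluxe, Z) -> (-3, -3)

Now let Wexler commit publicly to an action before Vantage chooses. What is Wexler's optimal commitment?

Y

Solve by backward induction (Wexler leads).
- X: Vantage compares 0, 10, -2 and picks Plus; Wexler would get 1.
- Y: Vantage compares -2, 1, 8 and picks Deluxe; Wexler would get 8.
- Z: Vantage compares -1, -5, -3 and picks Basic; Wexler would get 7.
Among 1, 8, 7, the best is 8 at Y. Subgame-perfect outcome: (Deluxe, Y) with payoffs (8, 8).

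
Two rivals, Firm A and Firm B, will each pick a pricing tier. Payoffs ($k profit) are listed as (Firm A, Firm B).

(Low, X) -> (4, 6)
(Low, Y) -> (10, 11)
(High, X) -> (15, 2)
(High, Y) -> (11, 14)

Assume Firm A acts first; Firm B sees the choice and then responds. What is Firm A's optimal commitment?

Solve by backward induction (Firm A leads).
- Low → Firm B plays Y (best of 6, 11); Firm A gets 10.
- High → Firm B plays Y (best of 2, 14); Firm A gets 11.
Firm A's induced payoffs are 10, 11, so Firm A commits to High. Subgame-perfect outcome: (High, Y) with payoffs (11, 14).

High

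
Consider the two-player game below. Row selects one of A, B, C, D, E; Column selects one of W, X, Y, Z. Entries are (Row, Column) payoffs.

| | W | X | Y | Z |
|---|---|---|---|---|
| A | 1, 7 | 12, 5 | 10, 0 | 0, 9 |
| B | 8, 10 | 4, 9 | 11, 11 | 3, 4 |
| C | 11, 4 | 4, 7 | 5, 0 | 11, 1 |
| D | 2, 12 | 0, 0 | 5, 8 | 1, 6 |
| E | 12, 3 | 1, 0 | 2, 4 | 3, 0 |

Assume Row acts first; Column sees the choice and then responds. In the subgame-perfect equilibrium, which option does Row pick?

B

Solve by backward induction (Row leads).
- A: BR = Z, leader payoff 0.
- B: BR = Y, leader payoff 11.
- C: BR = X, leader payoff 4.
- D: BR = W, leader payoff 2.
- E: BR = Y, leader payoff 2.
Among 0, 11, 4, 2, 2, the best is 11 at B. Subgame-perfect outcome: (B, Y) with payoffs (11, 11).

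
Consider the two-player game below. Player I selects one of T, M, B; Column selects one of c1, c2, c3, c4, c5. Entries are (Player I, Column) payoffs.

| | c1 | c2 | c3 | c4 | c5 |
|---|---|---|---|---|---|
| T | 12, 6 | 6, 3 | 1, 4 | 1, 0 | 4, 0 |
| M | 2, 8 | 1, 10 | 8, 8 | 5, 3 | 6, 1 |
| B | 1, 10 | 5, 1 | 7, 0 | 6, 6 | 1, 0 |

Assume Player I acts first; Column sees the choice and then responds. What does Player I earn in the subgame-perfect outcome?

12

Column best-responds to each possible Player I move:
- T → Column plays c1 (best of 6, 3, 4, 0, 0); Player I gets 12.
- M → Column plays c2 (best of 8, 10, 8, 3, 1); Player I gets 1.
- B → Column plays c1 (best of 10, 1, 0, 6, 0); Player I gets 1.
Player I's induced payoffs are 12, 1, 1, so Player I commits to T. Subgame-perfect outcome: (T, c1) with payoffs (12, 6).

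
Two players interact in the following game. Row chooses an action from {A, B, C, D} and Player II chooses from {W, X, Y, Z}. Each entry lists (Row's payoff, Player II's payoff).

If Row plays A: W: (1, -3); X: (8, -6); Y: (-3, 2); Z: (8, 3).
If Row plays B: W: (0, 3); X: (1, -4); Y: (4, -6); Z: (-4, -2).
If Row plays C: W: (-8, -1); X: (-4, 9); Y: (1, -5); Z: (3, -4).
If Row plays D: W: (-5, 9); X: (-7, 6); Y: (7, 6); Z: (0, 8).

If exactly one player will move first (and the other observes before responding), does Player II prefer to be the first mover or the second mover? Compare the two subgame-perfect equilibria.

first

If Row leads: Player II's best replies are A→Z, B→W, C→X, D→W; Row's induced payoffs 8, 0, -4, -5; outcome (A, Z), payoffs (8, 3).
If Player II leads: Row's best replies are W→A, X→A, Y→D, Z→A; Player II's induced payoffs -3, -6, 6, 3; outcome (D, Y), payoffs (7, 6).
Player II gets 6 moving first and 3 moving second, so Player II prefers to move first.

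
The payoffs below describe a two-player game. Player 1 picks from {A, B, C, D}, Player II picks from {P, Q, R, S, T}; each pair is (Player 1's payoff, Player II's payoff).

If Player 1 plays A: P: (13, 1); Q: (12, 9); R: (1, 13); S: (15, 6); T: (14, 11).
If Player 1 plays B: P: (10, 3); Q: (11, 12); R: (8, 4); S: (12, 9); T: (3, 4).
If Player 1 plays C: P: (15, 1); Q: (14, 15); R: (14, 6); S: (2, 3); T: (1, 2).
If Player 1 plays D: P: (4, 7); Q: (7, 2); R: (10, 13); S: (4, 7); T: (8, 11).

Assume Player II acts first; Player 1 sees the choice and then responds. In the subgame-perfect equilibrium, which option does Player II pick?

Q

Player 1 best-responds to each possible Player II move:
- P: Player 1 compares 13, 10, 15, 4 and picks C; Player II would get 1.
- Q: Player 1 compares 12, 11, 14, 7 and picks C; Player II would get 15.
- R: Player 1 compares 1, 8, 14, 10 and picks C; Player II would get 6.
- S: Player 1 compares 15, 12, 2, 4 and picks A; Player II would get 6.
- T: Player 1 compares 14, 3, 1, 8 and picks A; Player II would get 11.
Maximizing over 1, 15, 6, 6, 11, Player II chooses Q. Subgame-perfect outcome: (C, Q) with payoffs (14, 15).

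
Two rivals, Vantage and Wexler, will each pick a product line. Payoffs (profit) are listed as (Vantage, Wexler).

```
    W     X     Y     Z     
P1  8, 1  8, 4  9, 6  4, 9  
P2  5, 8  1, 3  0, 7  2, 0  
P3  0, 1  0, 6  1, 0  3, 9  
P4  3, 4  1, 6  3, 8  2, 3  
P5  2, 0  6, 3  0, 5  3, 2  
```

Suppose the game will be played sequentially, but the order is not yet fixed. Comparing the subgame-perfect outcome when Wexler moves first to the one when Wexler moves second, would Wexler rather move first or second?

If Vantage leads: Wexler's best replies are P1→Z, P2→W, P3→Z, P4→Y, P5→Y; Vantage's induced payoffs 4, 5, 3, 3, 0; outcome (P2, W), payoffs (5, 8).
If Wexler leads: Vantage's best replies are W→P1, X→P1, Y→P1, Z→P1; Wexler's induced payoffs 1, 4, 6, 9; outcome (P1, Z), payoffs (4, 9).
Wexler gets 9 moving first and 8 moving second, so Wexler prefers to move first.

first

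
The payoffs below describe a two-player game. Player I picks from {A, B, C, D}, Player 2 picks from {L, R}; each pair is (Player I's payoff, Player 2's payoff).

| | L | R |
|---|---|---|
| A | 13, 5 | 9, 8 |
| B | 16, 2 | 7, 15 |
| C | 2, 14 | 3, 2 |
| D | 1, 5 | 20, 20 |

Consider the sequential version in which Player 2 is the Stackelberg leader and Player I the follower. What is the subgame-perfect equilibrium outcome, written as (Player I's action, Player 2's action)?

Solve by backward induction (Player 2 leads).
- L → Player I plays B (best of 13, 16, 2, 1); Player 2 gets 2.
- R → Player I plays D (best of 9, 7, 3, 20); Player 2 gets 20.
Among 2, 20, the best is 20 at R. Subgame-perfect outcome: (D, R) with payoffs (20, 20).

(D, R)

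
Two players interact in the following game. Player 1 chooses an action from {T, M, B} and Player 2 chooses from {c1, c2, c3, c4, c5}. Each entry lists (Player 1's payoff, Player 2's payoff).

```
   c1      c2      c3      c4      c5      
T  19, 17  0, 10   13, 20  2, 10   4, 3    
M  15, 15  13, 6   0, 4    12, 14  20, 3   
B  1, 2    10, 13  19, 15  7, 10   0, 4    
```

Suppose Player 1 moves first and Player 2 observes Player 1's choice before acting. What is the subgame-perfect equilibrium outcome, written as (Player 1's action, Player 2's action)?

Backward induction with Player 1 moving first.
- T: Player 2 compares 17, 10, 20, 10, 3 and picks c3; Player 1 would get 13.
- M: Player 2 compares 15, 6, 4, 14, 3 and picks c1; Player 1 would get 15.
- B: Player 2 compares 2, 13, 15, 10, 4 and picks c3; Player 1 would get 19.
Player 1's induced payoffs are 13, 15, 19, so Player 1 commits to B. Subgame-perfect outcome: (B, c3) with payoffs (19, 15).

(B, c3)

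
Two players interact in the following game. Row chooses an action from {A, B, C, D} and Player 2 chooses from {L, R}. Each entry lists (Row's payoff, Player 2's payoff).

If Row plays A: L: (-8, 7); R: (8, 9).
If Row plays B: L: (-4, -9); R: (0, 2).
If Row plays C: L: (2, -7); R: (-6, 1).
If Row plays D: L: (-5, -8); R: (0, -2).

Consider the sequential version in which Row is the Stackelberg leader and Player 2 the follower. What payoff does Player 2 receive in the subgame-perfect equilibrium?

Player 2 best-responds to each possible Row move:
- A: Player 2 compares 7, 9 and picks R; Row would get 8.
- B: Player 2 compares -9, 2 and picks R; Row would get 0.
- C: Player 2 compares -7, 1 and picks R; Row would get -6.
- D: Player 2 compares -8, -2 and picks R; Row would get 0.
Maximizing over 8, 0, -6, 0, Row chooses A. Subgame-perfect outcome: (A, R) with payoffs (8, 9).

9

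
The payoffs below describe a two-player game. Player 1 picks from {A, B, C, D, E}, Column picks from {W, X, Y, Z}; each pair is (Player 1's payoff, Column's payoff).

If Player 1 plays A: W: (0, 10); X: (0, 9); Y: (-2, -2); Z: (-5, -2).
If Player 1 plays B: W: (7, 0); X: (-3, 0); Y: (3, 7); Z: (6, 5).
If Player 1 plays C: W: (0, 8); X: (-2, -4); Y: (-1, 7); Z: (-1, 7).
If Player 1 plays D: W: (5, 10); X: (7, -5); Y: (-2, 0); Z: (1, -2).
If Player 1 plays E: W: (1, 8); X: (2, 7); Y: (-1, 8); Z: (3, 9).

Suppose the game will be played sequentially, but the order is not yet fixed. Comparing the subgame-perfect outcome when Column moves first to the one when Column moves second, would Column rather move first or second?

If Player 1 leads: Column's best replies are A→W, B→Y, C→W, D→W, E→Z; Player 1's induced payoffs 0, 3, 0, 5, 3; outcome (D, W), payoffs (5, 10).
If Column leads: Player 1's best replies are W→B, X→D, Y→B, Z→B; Column's induced payoffs 0, -5, 7, 5; outcome (B, Y), payoffs (3, 7).
Column gets 7 moving first and 10 moving second, so Column prefers to move second.

second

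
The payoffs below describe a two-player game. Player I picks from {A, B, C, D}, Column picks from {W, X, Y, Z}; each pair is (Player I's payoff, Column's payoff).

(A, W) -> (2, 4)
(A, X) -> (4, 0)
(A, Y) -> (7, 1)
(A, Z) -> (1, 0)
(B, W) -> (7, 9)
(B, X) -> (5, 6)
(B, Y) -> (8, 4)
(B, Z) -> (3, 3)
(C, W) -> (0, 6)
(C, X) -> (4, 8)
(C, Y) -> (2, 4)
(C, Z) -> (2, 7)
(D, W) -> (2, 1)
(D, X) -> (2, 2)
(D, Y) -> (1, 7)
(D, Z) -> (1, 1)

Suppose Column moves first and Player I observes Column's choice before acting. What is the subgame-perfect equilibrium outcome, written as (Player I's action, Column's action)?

Work backward from Player I's decision.
- W: Player I compares 2, 7, 0, 2 and picks B; Column would get 9.
- X: Player I compares 4, 5, 4, 2 and picks B; Column would get 6.
- Y: Player I compares 7, 8, 2, 1 and picks B; Column would get 4.
- Z: Player I compares 1, 3, 2, 1 and picks B; Column would get 3.
Maximizing over 9, 6, 4, 3, Column chooses W. Subgame-perfect outcome: (B, W) with payoffs (7, 9).

(B, W)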